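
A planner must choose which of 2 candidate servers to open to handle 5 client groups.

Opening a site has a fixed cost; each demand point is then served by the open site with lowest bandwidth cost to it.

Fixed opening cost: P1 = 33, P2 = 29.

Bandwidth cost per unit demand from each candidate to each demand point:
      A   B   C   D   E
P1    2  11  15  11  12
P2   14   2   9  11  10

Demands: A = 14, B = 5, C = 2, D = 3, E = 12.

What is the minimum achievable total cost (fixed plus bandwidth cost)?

Open {P1, P2}: assign each demand point to its cheapest open site.
  A→P1 14×2=28, B→P2 5×2=10, C→P2 2×9=18, D→P1 3×11=33, E→P2 12×10=120
  bandwidth cost 209, fixed 62 → total 271.
Compare {P1}: bandwidth cost 290 + fixed 33 = 323.
Compare {P2}: bandwidth cost 377 + fixed 29 = 406.

271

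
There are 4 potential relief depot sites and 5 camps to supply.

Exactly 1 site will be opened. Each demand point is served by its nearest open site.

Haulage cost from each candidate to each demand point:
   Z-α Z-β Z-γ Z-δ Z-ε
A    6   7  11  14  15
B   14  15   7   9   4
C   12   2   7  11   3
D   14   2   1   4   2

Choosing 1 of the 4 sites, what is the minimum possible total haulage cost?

23

Open {D}.
  Z-α→D 14, Z-β→D 2, Z-γ→D 1, Z-δ→D 4, Z-ε→D 2  ⇒ total 23.
Compare {C}: total 35.
Compare {B}: total 49.
No size-1 selection does better; minimum is 23.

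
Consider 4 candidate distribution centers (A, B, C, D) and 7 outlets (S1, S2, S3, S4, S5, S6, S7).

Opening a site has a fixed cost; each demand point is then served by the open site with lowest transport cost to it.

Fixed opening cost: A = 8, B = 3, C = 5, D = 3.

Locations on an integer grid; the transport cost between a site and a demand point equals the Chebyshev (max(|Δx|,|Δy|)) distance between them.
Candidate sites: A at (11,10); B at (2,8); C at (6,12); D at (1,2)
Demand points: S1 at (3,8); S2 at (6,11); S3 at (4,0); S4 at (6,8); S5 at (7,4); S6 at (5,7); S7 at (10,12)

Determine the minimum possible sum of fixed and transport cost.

32

Open {B, C, D}: assign each demand point to its cheapest open site.
  S1→B 1, S2→C 1, S3→D 3, S4→B 4, S5→B 5, S6→B 3, S7→C 4
  transport cost 21, fixed 11 → total 32.
Compare {B, C}: transport cost 26 + fixed 8 = 34.
Compare {B, D}: transport cost 28 + fixed 6 = 34.
Compare {C, D}: transport cost 27 + fixed 8 = 35.
All other subsets cost ≥ 34. Minimum total cost: 32.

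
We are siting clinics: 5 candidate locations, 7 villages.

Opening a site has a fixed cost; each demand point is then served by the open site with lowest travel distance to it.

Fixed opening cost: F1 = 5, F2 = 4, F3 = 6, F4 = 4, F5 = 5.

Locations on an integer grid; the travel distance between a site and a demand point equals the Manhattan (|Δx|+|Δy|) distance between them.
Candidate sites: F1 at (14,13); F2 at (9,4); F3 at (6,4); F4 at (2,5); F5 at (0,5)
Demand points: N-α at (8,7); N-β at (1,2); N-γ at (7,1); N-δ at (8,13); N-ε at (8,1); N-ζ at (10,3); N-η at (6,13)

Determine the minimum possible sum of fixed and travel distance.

46

Open {F1, F2, F4}: assign each demand point to its cheapest open site.
  N-α→F2 4, N-β→F4 4, N-γ→F2 5, N-δ→F1 6, N-ε→F2 4, N-ζ→F2 2, N-η→F1 8
  travel distance 33, fixed 13 → total 46.
Compare {F1, F2, F5}: travel distance 33 + fixed 14 = 47.
Compare {F1, F2}: travel distance 39 + fixed 9 = 48.
Compare {F2, F4}: travel distance 41 + fixed 8 = 49.
All other subsets cost ≥ 47. Minimum total cost: 46.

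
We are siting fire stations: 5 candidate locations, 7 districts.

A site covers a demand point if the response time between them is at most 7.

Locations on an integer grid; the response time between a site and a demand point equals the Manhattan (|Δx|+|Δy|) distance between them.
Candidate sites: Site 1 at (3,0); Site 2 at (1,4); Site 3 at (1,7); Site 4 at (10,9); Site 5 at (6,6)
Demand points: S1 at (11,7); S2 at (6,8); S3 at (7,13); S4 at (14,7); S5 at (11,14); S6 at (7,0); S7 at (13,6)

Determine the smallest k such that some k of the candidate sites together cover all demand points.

Coverage sets (demand points within 7 of each site):
  Site 1: {S6}
  Site 2: {}
  Site 3: {S2}
  Site 4: {S1, S2, S3, S4, S5, S7}
  Site 5: {S1, S2, S6, S7}
No single site covers all 7 demand points.
But {Site 1, Site 4} covers everything, so the minimum is 2.

2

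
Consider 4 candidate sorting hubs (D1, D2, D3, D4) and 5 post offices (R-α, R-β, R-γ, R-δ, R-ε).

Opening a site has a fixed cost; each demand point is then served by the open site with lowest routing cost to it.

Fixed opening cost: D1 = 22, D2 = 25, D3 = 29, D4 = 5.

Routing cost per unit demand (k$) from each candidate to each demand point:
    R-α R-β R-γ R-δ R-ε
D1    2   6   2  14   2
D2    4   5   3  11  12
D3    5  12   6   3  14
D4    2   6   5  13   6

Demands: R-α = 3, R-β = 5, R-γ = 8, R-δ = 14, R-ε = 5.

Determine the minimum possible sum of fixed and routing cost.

155

Open {D1, D3}: assign each demand point to its cheapest open site.
  R-α→D1 3×2=6, R-β→D1 5×6=30, R-γ→D1 8×2=16, R-δ→D3 14×3=42, R-ε→D1 5×2=10
  routing cost 104, fixed 51 → total 155.
Compare {D1, D3, D4}: routing cost 104 + fixed 56 = 160.
Compare {D1, D2, D3}: routing cost 99 + fixed 76 = 175.
Compare {D1, D2, D3, D4}: routing cost 99 + fixed 81 = 180.
All other subsets cost ≥ 160. Minimum total cost: 155.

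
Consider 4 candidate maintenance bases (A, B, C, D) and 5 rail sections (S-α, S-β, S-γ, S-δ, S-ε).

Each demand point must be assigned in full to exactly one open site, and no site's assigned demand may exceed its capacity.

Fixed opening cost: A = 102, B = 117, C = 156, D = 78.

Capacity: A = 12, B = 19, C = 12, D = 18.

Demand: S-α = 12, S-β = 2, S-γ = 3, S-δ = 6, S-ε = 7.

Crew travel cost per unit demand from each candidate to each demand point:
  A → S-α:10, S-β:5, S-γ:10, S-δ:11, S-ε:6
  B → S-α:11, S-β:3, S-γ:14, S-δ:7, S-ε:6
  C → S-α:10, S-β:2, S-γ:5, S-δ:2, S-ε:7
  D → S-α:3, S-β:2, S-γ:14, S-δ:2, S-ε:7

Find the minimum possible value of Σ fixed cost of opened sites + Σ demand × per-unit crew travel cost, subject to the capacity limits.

Open {A, D}; cheapest assignment that respects the capacities:
  A (cap 12, load 12): S-β, S-γ, S-ε — cost 2×5 + 3×10 + 7×6 = 82
  D (cap 18, load 18): S-α, S-δ — cost 12×3 + 6×2 = 48
  Shipping 130, fixed 180 → total 310.
  Any other capacity-feasible assignment to {A, D} ships for at least 130.
Compare {B, D}: its best feasible assignment gives total 333.
Compare {C, D}: its best feasible assignment gives total 350.
Every other set of open sites that can feasibly serve all demand totals ≥ 333 even under its best assignment. Minimum: 310.

310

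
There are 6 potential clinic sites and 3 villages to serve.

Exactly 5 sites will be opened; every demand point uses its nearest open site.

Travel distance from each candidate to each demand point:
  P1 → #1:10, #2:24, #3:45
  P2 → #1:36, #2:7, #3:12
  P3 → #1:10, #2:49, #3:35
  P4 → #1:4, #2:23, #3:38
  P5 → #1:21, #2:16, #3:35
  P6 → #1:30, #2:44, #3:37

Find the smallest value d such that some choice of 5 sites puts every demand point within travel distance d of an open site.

12

Open {P1, P2, P3, P4, P5}.
  Farthest demand point is #3 at travel distance 12 (to P2); all others are ≤ 12.
With {P1, P2, P3, P4, P6} the worst case is 12.
With {P1, P2, P3, P5, P6} the worst case is 12.
No size-5 selection achieves below 12.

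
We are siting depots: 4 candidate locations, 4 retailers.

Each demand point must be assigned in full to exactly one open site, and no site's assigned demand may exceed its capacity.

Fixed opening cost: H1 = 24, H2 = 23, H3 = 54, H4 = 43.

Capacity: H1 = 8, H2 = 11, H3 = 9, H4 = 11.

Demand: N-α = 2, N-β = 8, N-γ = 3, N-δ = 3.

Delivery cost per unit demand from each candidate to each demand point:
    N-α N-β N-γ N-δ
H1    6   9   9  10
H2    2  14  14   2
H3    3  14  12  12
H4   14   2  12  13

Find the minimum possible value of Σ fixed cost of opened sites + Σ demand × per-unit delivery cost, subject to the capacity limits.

128

Open {H2, H4}; cheapest assignment that respects the capacities:
  H2 (cap 11, load 5): N-α, N-δ — cost 2×2 + 3×2 = 10
  H4 (cap 11, load 11): N-β, N-γ — cost 8×2 + 3×12 = 52
  Shipping 62, fixed 66 → total 128.
  Any other capacity-feasible assignment to {H2, H4} ships for at least 62.
Compare {H1, H2, H4}: its best feasible assignment gives total 143.
Compare {H1, H4}: its best feasible assignment gives total 152.
Every other set of open sites that can feasibly serve all demand totals ≥ 143 even under its best assignment. Minimum: 128.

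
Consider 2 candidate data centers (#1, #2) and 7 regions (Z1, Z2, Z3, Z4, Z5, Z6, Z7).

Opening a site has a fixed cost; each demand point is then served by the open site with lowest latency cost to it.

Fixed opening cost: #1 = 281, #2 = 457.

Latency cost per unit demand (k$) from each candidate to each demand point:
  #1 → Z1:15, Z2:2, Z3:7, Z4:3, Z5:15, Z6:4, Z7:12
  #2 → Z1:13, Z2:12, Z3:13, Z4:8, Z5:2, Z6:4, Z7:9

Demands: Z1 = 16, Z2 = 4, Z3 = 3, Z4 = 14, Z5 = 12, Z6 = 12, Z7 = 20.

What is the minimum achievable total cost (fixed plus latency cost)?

Open {#1}: assign each demand point to its cheapest open site.
  Z1→#1 16×15=240, Z2→#1 4×2=8, Z3→#1 3×7=21, Z4→#1 14×3=42, Z5→#1 12×15=180, Z6→#1 12×4=48, Z7→#1 20×12=240
  latency cost 779, fixed 281 → total 1060.
Compare {#2}: latency cost 659 + fixed 457 = 1116.
Compare {#1, #2}: latency cost 531 + fixed 738 = 1269.

1060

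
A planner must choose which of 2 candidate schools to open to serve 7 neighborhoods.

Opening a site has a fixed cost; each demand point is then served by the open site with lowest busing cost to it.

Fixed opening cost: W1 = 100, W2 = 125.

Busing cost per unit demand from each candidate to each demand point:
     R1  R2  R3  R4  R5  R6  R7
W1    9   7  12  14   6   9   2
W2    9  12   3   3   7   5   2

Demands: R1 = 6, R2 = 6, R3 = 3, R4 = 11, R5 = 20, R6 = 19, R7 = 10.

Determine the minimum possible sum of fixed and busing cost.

Open {W2}: assign each demand point to its cheapest open site.
  R1→W2 6×9=54, R2→W2 6×12=72, R3→W2 3×3=9, R4→W2 11×3=33, R5→W2 20×7=140, R6→W2 19×5=95, R7→W2 10×2=20
  busing cost 423, fixed 125 → total 548.
Compare {W1, W2}: busing cost 373 + fixed 225 = 598.
Compare {W1}: busing cost 597 + fixed 100 = 697.

548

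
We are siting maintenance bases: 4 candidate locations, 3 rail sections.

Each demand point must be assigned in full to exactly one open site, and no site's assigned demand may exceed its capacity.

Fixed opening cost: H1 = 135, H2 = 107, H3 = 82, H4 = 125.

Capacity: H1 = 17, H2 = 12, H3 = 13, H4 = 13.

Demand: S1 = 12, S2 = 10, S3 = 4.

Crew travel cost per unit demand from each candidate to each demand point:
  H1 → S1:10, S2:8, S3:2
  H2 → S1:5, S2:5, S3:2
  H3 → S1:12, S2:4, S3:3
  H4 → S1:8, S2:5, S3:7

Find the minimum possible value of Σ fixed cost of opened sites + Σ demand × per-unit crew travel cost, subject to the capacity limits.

Open {H1, H3}; cheapest assignment that respects the capacities:
  H1 (cap 17, load 16): S1, S3 — cost 12×10 + 4×2 = 128
  H3 (cap 13, load 10): S2 — cost 10×4 = 40
  Shipping 168, fixed 217 → total 385.
  Any other capacity-feasible assignment to {H1, H3} ships for at least 168.
Compare {H1, H2}: its best feasible assignment gives total 390.
Compare {H1, H2, H3}: its best feasible assignment gives total 432.
Every other set of open sites that can feasibly serve all demand totals ≥ 390 even under its best assignment. Minimum: 385.

385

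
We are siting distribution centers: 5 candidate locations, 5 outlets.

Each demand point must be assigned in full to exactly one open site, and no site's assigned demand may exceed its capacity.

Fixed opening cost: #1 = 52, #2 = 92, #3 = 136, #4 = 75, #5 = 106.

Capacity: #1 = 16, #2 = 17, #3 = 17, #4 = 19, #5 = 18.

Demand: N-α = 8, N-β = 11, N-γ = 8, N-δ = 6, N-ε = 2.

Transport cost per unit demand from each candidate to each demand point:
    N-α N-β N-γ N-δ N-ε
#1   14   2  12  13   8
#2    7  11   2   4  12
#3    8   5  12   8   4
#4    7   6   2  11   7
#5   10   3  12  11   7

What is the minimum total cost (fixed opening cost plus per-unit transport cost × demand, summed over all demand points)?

Open {#1, #2, #4}; cheapest assignment that respects the capacities:
  #1 (cap 16, load 11): N-β — cost 11×2 = 22
  #2 (cap 17, load 14): N-α, N-δ — cost 8×7 + 6×4 = 80
  #4 (cap 19, load 10): N-γ, N-ε — cost 8×2 + 2×7 = 30
  Shipping 132, fixed 219 → total 351.
  Any other capacity-feasible assignment to {#1, #2, #4} ships for at least 132.
Compare {#2, #4}: its best feasible assignment gives total 353.
Compare {#4, #5}: its best feasible assignment gives total 366.
Every other set of open sites that can feasibly serve all demand totals ≥ 353 even under its best assignment. Minimum: 351.

351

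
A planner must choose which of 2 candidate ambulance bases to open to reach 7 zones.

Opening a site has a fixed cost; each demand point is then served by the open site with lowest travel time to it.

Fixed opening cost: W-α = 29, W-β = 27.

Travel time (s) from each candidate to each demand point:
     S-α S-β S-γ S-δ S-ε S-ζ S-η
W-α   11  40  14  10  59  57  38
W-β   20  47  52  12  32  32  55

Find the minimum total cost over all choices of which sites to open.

233

Open {W-α, W-β}: assign each demand point to its cheapest open site.
  S-α→W-α 11, S-β→W-α 40, S-γ→W-α 14, S-δ→W-α 10, S-ε→W-β 32, S-ζ→W-β 32, S-η→W-α 38
  travel time 177, fixed 56 → total 233.
Compare {W-α}: travel time 229 + fixed 29 = 258.
Compare {W-β}: travel time 250 + fixed 27 = 277.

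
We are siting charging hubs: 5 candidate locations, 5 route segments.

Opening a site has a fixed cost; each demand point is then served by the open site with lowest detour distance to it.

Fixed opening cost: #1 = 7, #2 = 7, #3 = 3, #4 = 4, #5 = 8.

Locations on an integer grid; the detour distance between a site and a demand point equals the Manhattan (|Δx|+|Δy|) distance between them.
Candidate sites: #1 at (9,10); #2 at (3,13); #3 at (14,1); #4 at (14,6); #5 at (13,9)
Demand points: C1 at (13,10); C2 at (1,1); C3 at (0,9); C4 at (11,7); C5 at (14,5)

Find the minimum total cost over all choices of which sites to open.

42

Open {#2, #4}: assign each demand point to its cheapest open site.
  C1→#4 5, C2→#2 14, C3→#2 7, C4→#4 4, C5→#4 1
  detour distance 31, fixed 11 → total 42.
Compare {#2, #3, #4}: detour distance 30 + fixed 14 = 44.
Compare {#1, #3}: detour distance 36 + fixed 10 = 46.
Compare {#2, #5}: detour distance 31 + fixed 15 = 46.
All other subsets cost ≥ 44. Minimum total cost: 42.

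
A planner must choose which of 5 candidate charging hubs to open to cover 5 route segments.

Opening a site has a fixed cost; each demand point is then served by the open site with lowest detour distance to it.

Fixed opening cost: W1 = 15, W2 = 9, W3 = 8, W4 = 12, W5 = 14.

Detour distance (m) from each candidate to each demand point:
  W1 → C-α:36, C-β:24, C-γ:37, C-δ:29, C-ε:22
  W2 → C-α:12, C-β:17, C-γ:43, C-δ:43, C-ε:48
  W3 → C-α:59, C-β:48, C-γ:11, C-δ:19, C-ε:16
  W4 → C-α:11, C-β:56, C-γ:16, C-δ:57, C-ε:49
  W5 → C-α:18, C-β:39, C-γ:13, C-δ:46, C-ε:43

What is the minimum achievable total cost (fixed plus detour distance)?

Open {W2, W3}: assign each demand point to its cheapest open site.
  C-α→W2 12, C-β→W2 17, C-γ→W3 11, C-δ→W3 19, C-ε→W3 16
  detour distance 75, fixed 17 → total 92.
Compare {W2, W3, W4}: detour distance 74 + fixed 29 = 103.
Compare {W2, W3, W5}: detour distance 75 + fixed 31 = 106.
Compare {W1, W2, W3}: detour distance 75 + fixed 32 = 107.
All other subsets cost ≥ 103. Minimum total cost: 92.

92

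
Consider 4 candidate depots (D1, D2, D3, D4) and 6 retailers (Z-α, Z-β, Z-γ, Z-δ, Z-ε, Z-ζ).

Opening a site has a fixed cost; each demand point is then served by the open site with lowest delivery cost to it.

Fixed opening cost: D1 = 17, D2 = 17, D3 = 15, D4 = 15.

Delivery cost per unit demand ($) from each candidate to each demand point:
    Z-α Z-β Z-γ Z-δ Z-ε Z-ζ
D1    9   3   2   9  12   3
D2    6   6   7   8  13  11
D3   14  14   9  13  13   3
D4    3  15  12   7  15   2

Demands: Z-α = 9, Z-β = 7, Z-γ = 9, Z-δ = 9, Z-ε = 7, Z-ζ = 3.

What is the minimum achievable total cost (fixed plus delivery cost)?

251

Open {D1, D4}: assign each demand point to its cheapest open site.
  Z-α→D4 9×3=27, Z-β→D1 7×3=21, Z-γ→D1 9×2=18, Z-δ→D4 9×7=63, Z-ε→D1 7×12=84, Z-ζ→D4 3×2=6
  delivery cost 219, fixed 32 → total 251.
Compare {D1, D3, D4}: delivery cost 219 + fixed 47 = 266.
Compare {D1, D2, D4}: delivery cost 219 + fixed 49 = 268.
Compare {D1, D2, D3, D4}: delivery cost 219 + fixed 64 = 283.
All other subsets cost ≥ 266. Minimum total cost: 251.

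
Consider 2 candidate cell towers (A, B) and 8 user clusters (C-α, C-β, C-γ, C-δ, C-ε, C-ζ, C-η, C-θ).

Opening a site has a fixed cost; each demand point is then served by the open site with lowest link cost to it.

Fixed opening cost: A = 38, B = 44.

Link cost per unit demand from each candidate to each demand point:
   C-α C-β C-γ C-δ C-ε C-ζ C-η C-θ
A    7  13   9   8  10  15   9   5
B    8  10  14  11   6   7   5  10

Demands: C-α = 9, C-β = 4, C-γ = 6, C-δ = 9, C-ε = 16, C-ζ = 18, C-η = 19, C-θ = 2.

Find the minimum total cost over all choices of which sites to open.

Open {A, B}: assign each demand point to its cheapest open site.
  C-α→A 9×7=63, C-β→B 4×10=40, C-γ→A 6×9=54, C-δ→A 9×8=72, C-ε→B 16×6=96, C-ζ→B 18×7=126, C-η→B 19×5=95, C-θ→A 2×5=10
  link cost 556, fixed 82 → total 638.
Compare {B}: link cost 632 + fixed 44 = 676.
Compare {A}: link cost 852 + fixed 38 = 890.

638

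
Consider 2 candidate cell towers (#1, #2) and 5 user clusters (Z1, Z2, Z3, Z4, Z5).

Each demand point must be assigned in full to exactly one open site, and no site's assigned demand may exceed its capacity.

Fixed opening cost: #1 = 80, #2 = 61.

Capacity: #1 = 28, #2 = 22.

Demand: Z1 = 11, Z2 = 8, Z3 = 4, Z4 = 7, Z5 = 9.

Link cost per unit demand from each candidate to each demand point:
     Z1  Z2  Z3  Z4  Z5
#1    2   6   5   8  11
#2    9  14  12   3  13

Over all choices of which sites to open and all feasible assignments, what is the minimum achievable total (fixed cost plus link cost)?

369

Open {#1, #2}; cheapest assignment that respects the capacities:
  #1 (cap 28, load 23): Z1, Z2, Z3 — cost 11×2 + 8×6 + 4×5 = 90
  #2 (cap 22, load 16): Z4, Z5 — cost 7×3 + 9×13 = 138
  Shipping 228, fixed 141 → total 369.
  Any other capacity-feasible assignment to {#1, #2} ships for at least 228.
Total demand is 39 and no other set of sites has combined capacity ≥ 39, so {#1, #2} is the only feasible choice of open sites. Minimum: 369.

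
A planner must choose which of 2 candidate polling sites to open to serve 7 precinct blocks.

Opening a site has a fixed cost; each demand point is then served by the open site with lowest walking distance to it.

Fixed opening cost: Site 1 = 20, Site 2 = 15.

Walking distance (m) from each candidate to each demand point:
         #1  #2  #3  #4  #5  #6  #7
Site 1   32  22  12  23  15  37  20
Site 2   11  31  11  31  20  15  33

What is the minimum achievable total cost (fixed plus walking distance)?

Open {Site 1, Site 2}: assign each demand point to its cheapest open site.
  #1→Site 2 11, #2→Site 1 22, #3→Site 2 11, #4→Site 1 23, #5→Site 1 15, #6→Site 2 15, #7→Site 1 20
  walking distance 117, fixed 35 → total 152.
Compare {Site 2}: walking distance 152 + fixed 15 = 167.
Compare {Site 1}: walking distance 161 + fixed 20 = 181.

152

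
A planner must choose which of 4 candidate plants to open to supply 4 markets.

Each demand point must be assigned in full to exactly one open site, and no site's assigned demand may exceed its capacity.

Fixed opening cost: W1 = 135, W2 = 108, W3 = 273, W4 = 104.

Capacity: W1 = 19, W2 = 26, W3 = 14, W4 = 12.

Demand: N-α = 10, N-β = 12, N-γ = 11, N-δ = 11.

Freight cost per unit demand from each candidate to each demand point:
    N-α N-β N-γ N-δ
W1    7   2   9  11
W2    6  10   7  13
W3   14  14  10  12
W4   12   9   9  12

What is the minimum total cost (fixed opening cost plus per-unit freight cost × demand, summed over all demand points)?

Open {W1, W2, W4}; cheapest assignment that respects the capacities:
  W1 (cap 19, load 12): N-β — cost 12×2 = 24
  W2 (cap 26, load 21): N-α, N-γ — cost 10×6 + 11×7 = 137
  W4 (cap 12, load 11): N-δ — cost 11×12 = 132
  Shipping 293, fixed 347 → total 640.
  Any other capacity-feasible assignment to {W1, W2, W4} ships for at least 293.
Compare {W1, W2, W3}: its best feasible assignment gives total 809.
Compare {W2, W3, W4}: its best feasible assignment gives total 862.
Every other set of open sites that can feasibly serve all demand totals ≥ 809 even under its best assignment. Minimum: 640.

640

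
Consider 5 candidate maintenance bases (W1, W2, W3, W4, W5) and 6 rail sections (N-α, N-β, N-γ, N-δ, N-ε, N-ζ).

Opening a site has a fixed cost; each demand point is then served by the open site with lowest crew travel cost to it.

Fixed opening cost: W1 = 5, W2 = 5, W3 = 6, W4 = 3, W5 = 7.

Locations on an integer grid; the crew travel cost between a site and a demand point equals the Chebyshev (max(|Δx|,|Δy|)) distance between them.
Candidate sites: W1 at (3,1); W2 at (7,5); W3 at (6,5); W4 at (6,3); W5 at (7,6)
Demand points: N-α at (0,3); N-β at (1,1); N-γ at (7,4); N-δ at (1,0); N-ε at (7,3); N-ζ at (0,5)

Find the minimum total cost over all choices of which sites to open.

21

Open {W1, W4}: assign each demand point to its cheapest open site.
  N-α→W1 3, N-β→W1 2, N-γ→W4 1, N-δ→W1 2, N-ε→W4 1, N-ζ→W1 4
  crew travel cost 13, fixed 8 → total 21.
Compare {W1}: crew travel cost 19 + fixed 5 = 24.
Compare {W1, W2}: crew travel cost 14 + fixed 10 = 24.
Compare {W1, W3}: crew travel cost 14 + fixed 11 = 25.
All other subsets cost ≥ 24. Minimum total cost: 21.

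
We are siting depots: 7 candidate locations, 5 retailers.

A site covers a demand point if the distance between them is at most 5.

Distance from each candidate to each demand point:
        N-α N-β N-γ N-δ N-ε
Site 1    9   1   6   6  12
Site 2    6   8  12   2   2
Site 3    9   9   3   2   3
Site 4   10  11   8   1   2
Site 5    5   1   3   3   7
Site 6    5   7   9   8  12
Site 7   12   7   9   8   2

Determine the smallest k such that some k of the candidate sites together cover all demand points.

Coverage sets (demand points within 5 of each site):
  Site 1: {N-β}
  Site 2: {N-δ, N-ε}
  Site 3: {N-γ, N-δ, N-ε}
  Site 4: {N-δ, N-ε}
  Site 5: {N-α, N-β, N-γ, N-δ}
  Site 6: {N-α}
  Site 7: {N-ε}
No single site covers all 5 demand points.
But {Site 2, Site 5} covers everything, so the minimum is 2.

2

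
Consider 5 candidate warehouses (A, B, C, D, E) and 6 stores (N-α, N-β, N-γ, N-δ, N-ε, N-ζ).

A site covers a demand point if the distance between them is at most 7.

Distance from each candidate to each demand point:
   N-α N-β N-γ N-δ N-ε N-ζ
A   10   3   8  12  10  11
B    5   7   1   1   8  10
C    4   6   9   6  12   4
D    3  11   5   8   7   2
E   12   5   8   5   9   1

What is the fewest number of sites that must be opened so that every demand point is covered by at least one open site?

Coverage sets (demand points within 7 of each site):
  A: {N-β}
  B: {N-α, N-β, N-γ, N-δ}
  C: {N-α, N-β, N-δ, N-ζ}
  D: {N-α, N-γ, N-ε, N-ζ}
  E: {N-β, N-δ, N-ζ}
No single site covers all 6 demand points.
But {B, D} covers everything, so the minimum is 2.

2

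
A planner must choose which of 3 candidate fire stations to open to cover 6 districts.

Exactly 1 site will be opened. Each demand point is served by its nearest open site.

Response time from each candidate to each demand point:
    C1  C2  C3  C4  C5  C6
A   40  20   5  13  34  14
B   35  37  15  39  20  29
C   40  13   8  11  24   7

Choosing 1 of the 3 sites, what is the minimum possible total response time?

Open {C}.
  C1→C 40, C2→C 13, C3→C 8, C4→C 11, C5→C 24, C6→C 7  ⇒ total 103.
Compare {A}: total 126.
Compare {B}: total 175.

103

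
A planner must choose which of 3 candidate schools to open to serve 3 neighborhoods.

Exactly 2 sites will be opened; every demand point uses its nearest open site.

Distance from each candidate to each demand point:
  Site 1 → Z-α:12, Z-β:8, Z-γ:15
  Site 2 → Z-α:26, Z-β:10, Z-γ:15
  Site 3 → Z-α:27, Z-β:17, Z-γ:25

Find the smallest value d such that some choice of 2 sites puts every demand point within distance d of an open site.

15

Open {Site 1, Site 2}.
  Farthest demand point is Z-γ at distance 15 (to Site 1); all others are ≤ 15.
With {Site 1, Site 3} the worst case is 15.
With {Site 2, Site 3} the worst case is 26.
No size-2 selection achieves below 15.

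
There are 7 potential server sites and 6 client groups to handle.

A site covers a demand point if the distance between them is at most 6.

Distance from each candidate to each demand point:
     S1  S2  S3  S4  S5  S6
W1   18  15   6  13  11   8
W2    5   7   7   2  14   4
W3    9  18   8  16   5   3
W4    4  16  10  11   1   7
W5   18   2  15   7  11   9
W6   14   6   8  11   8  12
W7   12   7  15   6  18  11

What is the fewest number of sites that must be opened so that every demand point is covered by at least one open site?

Coverage sets (demand points within 6 of each site):
  W1: {S3}
  W2: {S1, S4, S6}
  W3: {S5, S6}
  W4: {S1, S5}
  W5: {S2}
  W6: {S2}
  W7: {S4}
No 3 sites suffice: every size-3 union leaves at least one demand point uncovered.
But {W1, W2, W3, W5} covers everything, so the minimum is 4.

4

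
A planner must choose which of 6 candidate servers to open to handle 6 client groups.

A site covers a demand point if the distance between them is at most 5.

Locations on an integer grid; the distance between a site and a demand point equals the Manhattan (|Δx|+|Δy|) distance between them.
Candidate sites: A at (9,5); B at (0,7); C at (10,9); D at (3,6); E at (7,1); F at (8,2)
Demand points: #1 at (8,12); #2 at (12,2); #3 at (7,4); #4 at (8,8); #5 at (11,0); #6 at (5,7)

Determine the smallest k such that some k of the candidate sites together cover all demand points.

Coverage sets (demand points within 5 of each site):
  A: {#3, #4}
  B: {#6}
  C: {#1, #4}
  D: {#6}
  E: {#3, #5}
  F: {#2, #3, #5}
No 2 sites suffice: every size-2 union leaves at least one demand point uncovered.
But {B, C, F} covers everything, so the minimum is 3.

3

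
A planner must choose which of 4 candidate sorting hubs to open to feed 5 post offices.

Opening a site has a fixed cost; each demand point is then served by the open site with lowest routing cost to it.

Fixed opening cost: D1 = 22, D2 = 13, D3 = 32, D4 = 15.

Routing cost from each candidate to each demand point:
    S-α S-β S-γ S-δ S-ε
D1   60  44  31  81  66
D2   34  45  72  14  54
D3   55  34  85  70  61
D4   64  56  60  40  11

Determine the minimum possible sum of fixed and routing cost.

184

Open {D1, D2, D4}: assign each demand point to its cheapest open site.
  S-α→D2 34, S-β→D1 44, S-γ→D1 31, S-δ→D2 14, S-ε→D4 11
  routing cost 134, fixed 50 → total 184.
Compare {D2, D4}: routing cost 164 + fixed 28 = 192.
Compare {D1, D2, D3, D4}: routing cost 124 + fixed 82 = 206.
Compare {D1, D2}: routing cost 177 + fixed 35 = 212.
All other subsets cost ≥ 192. Minimum total cost: 184.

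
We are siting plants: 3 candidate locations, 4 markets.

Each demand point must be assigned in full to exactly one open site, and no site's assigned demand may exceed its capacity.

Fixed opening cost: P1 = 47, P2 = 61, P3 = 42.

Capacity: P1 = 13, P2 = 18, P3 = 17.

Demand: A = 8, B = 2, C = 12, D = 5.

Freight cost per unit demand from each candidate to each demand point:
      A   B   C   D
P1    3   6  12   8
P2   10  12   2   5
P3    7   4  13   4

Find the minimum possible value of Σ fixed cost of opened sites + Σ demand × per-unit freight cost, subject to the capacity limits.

Open {P1, P2}; cheapest assignment that respects the capacities:
  P1 (cap 13, load 10): A, B — cost 8×3 + 2×6 = 36
  P2 (cap 18, load 17): C, D — cost 12×2 + 5×5 = 49
  Shipping 85, fixed 108 → total 193.
  Any other capacity-feasible assignment to {P1, P2} ships for at least 85.
Compare {P2, P3}: its best feasible assignment gives total 211.
Compare {P1, P2, P3}: its best feasible assignment gives total 226.
Every other set of open sites that can feasibly serve all demand totals ≥ 211 even under its best assignment. Minimum: 193.

193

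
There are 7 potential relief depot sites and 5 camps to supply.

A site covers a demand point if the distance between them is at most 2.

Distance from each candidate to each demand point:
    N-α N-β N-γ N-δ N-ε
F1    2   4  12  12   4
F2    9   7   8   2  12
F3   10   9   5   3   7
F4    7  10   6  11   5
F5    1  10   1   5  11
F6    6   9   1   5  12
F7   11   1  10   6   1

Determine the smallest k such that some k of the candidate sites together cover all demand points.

3

Coverage sets (demand points within 2 of each site):
  F1: {N-α}
  F2: {N-δ}
  F3: {}
  F4: {}
  F5: {N-α, N-γ}
  F6: {N-γ}
  F7: {N-β, N-ε}
No 2 sites suffice: every size-2 union leaves at least one demand point uncovered.
But {F2, F5, F7} covers everything, so the minimum is 3.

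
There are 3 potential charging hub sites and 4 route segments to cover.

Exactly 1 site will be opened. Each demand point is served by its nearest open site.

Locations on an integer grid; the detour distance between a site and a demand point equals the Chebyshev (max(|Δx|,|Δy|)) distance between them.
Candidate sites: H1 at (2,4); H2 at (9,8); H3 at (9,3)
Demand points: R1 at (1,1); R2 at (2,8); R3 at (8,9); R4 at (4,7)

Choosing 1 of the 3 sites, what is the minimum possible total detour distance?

Open {H1}.
  R1→H1 3, R2→H1 4, R3→H1 6, R4→H1 3  ⇒ total 16.
Compare {H2}: total 21.
Compare {H3}: total 26.

16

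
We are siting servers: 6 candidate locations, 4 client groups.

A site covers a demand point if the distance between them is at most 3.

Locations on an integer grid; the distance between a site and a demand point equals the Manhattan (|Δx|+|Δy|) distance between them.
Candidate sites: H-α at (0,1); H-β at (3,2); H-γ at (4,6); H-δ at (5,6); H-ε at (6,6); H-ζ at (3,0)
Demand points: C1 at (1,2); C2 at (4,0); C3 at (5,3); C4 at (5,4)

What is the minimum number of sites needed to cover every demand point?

2

Coverage sets (demand points within 3 of each site):
  H-α: {C1}
  H-β: {C1, C2, C3}
  H-γ: {C4}
  H-δ: {C3, C4}
  H-ε: {C4}
  H-ζ: {C2}
No single site covers all 4 demand points.
But {H-β, H-γ} covers everything, so the minimum is 2.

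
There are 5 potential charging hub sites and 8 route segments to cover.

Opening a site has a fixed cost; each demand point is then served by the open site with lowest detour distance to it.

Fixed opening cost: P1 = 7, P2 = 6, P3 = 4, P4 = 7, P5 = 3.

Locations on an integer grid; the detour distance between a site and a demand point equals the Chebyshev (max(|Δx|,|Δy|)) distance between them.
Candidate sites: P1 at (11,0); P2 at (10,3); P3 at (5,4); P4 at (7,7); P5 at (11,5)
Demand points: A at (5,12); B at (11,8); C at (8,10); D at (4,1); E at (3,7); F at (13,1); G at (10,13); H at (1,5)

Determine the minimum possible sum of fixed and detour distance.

Open {P3, P5}: assign each demand point to its cheapest open site.
  A→P5 7, B→P5 3, C→P5 5, D→P3 3, E→P3 3, F→P5 4, G→P5 8, H→P3 4
  detour distance 37, fixed 7 → total 44.
Compare {P3, P4}: detour distance 34 + fixed 11 = 45.
Compare {P3, P4, P5}: detour distance 31 + fixed 14 = 45.
Compare {P4}: detour distance 40 + fixed 7 = 47.
All other subsets cost ≥ 45. Minimum total cost: 44.

44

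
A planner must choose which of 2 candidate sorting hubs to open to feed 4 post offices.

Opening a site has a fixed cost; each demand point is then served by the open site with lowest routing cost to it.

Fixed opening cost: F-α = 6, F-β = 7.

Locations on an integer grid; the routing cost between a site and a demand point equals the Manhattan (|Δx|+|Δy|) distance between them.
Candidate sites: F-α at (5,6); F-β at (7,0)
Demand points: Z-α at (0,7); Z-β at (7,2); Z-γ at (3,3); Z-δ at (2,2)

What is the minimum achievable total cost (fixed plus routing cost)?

30

Open {F-α}: assign each demand point to its cheapest open site.
  Z-α→F-α 6, Z-β→F-α 6, Z-γ→F-α 5, Z-δ→F-α 7
  routing cost 24, fixed 6 → total 30.
Compare {F-α, F-β}: routing cost 20 + fixed 13 = 33.
Compare {F-β}: routing cost 30 + fixed 7 = 37.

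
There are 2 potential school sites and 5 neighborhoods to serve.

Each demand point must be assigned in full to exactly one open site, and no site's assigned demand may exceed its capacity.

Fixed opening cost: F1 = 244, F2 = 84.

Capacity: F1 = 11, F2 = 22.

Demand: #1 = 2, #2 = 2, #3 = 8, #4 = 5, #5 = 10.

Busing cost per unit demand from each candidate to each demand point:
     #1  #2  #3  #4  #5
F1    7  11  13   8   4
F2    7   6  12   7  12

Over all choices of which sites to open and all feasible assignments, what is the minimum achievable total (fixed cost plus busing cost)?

525

Open {F1, F2}; cheapest assignment that respects the capacities:
  F1 (cap 11, load 10): #5 — cost 10×4 = 40
  F2 (cap 22, load 17): #1, #2, #3, #4 — cost 2×7 + 2×6 + 8×12 + 5×7 = 157
  Shipping 197, fixed 328 → total 525.
  Any other capacity-feasible assignment to {F1, F2} ships for at least 197.
Total demand is 27 and no other set of sites has combined capacity ≥ 27, so {F1, F2} is the only feasible choice of open sites. Minimum: 525.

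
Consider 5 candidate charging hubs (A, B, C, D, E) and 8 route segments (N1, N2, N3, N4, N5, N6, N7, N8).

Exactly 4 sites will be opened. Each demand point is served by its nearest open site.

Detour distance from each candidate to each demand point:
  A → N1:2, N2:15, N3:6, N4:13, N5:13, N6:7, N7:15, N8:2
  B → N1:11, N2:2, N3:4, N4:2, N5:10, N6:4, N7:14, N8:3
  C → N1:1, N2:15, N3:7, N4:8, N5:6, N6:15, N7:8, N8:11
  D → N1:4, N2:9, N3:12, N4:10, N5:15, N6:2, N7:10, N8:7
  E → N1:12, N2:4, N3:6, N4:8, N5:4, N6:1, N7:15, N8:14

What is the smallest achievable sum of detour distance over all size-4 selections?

24

Open {A, B, C, E}.
  N1→C 1, N2→B 2, N3→B 4, N4→B 2, N5→E 4, N6→E 1, N7→C 8, N8→A 2  ⇒ total 24.
Compare {B, C, D, E}: total 25.
Compare {A, B, C, D}: total 27.
No size-4 selection does better; minimum is 24.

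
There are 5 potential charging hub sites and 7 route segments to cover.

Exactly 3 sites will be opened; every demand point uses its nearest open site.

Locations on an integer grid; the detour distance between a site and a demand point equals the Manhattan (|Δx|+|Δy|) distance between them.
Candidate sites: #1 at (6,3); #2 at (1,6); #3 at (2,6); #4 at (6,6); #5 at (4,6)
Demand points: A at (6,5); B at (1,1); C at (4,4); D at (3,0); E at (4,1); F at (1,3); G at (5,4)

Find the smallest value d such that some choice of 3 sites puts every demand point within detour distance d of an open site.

Open {#1, #2, #3}.
  Farthest demand point is D at detour distance 6 (to #1); all others are ≤ 6.
With {#1, #2, #4} the worst case is 6.
With {#1, #2, #5} the worst case is 6.
No size-3 selection achieves below 6.

6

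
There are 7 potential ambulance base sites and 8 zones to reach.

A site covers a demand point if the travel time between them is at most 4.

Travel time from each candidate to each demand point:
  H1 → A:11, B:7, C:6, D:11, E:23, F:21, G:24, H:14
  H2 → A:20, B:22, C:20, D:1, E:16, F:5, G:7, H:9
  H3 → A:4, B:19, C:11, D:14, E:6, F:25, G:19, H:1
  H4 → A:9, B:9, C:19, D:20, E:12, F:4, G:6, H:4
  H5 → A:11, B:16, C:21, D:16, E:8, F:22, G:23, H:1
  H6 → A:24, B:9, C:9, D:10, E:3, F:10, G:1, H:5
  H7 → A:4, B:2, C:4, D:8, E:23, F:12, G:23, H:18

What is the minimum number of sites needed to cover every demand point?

4

Coverage sets (demand points within 4 of each site):
  H1: {}
  H2: {D}
  H3: {A, H}
  H4: {F, H}
  H5: {H}
  H6: {E, G}
  H7: {A, B, C}
No 3 sites suffice: every size-3 union leaves at least one demand point uncovered.
But {H2, H4, H6, H7} covers everything, so the minimum is 4.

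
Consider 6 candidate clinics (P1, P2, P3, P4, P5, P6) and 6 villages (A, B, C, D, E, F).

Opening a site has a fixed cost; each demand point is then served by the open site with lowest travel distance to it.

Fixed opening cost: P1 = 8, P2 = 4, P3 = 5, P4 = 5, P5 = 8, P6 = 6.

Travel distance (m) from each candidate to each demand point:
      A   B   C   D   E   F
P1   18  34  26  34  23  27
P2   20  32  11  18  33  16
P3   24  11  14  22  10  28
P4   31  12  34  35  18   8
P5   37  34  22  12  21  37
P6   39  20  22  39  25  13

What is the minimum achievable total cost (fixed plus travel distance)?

Open {P2, P3, P4}: assign each demand point to its cheapest open site.
  A→P2 20, B→P3 11, C→P2 11, D→P2 18, E→P3 10, F→P4 8
  travel distance 78, fixed 14 → total 92.
Compare {P2, P3, P4, P5}: travel distance 72 + fixed 22 = 94.
Compare {P2, P3}: travel distance 86 + fixed 9 = 95.
Compare {P2, P4}: travel distance 87 + fixed 9 = 96.
All other subsets cost ≥ 94. Minimum total cost: 92.

92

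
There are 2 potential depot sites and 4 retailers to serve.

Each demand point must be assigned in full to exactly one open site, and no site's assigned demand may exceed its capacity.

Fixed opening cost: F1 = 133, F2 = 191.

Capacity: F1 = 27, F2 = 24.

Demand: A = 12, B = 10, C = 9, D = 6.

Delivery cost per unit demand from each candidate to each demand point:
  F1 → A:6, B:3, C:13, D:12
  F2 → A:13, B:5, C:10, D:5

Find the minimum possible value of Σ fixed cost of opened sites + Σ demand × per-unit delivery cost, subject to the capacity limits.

Open {F1, F2}; cheapest assignment that respects the capacities:
  F1 (cap 27, load 22): A, B — cost 12×6 + 10×3 = 102
  F2 (cap 24, load 15): C, D — cost 9×10 + 6×5 = 120
  Shipping 222, fixed 324 → total 546.
  Any other capacity-feasible assignment to {F1, F2} ships for at least 222.
Total demand is 37 and no other set of sites has combined capacity ≥ 37, so {F1, F2} is the only feasible choice of open sites. Minimum: 546.

546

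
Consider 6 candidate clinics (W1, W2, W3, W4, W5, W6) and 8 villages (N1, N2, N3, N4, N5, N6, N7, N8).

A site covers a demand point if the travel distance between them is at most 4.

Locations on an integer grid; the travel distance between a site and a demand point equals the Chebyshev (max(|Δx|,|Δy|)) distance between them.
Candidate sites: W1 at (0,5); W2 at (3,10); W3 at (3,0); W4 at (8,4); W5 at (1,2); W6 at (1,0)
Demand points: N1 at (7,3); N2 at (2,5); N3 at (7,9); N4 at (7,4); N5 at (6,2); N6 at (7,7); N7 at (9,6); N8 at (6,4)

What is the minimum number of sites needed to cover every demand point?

Coverage sets (demand points within 4 of each site):
  W1: {N2}
  W2: {N3, N6}
  W3: {N1, N4, N5, N8}
  W4: {N1, N4, N5, N6, N7, N8}
  W5: {N2}
  W6: {}
No 2 sites suffice: every size-2 union leaves at least one demand point uncovered.
But {W1, W2, W4} covers everything, so the minimum is 3.

3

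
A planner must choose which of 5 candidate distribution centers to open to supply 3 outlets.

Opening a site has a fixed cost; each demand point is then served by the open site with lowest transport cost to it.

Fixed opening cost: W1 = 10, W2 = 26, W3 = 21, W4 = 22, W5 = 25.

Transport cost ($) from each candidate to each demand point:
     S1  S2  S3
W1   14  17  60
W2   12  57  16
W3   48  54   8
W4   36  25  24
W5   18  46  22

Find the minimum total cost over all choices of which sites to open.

70

Open {W1, W3}: assign each demand point to its cheapest open site.
  S1→W1 14, S2→W1 17, S3→W3 8
  transport cost 39, fixed 31 → total 70.
Compare {W1, W2}: transport cost 45 + fixed 36 = 81.
Compare {W1, W4}: transport cost 55 + fixed 32 = 87.
Compare {W1, W5}: transport cost 53 + fixed 35 = 88.
All other subsets cost ≥ 81. Minimum total cost: 70.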